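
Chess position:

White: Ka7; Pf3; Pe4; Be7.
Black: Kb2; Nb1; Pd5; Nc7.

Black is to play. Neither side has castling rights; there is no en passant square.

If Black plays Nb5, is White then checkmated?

After Nb5: white king on a7; in check: yes, from the black knight on b5.
White has 5 legal replies: Kb8, Ka8, Kb7, Kb6, Ka6.
In check but a legal move exists → not checkmate.

no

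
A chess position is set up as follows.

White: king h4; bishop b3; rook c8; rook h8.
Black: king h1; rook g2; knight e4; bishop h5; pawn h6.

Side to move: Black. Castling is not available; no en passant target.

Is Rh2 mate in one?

After Rh2: white king on h4; in check: yes, from the black rook on h2.
King squares — g3: attacked by Ne4; h3: attacked by Rh2; g4: attacked by Bh5; g5: attacked by Ne4; h5: attacked by Rh2.
White has no legal moves → checkmate.

yes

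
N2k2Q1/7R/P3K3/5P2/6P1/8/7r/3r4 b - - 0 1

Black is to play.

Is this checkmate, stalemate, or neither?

Black to move; black king on d8.
In check: yes, from the white queen on g8.
King squares — c7: attacked by Rh7; d7: attacked by Ke6; e7: attacked by Ke6; c8: attacked by Qg8; e8: attacked by Qg8.
Legal moves for Black: none.
In check with no legal moves → checkmate.

checkmate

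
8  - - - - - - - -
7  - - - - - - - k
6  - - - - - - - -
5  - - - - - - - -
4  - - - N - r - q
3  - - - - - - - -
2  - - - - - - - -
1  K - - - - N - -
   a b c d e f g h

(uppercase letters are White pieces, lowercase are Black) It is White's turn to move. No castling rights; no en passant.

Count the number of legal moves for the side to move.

15

White to move; king on a1.
In check: no.
Legal moves: Ne6, Nc6, Nf5, Nb5, Nf3, Nb3, Ne2, Nc2, Ng3, Ne3, Nh2, Nd2, Kb2, Ka2, Kb1.
Count: 15.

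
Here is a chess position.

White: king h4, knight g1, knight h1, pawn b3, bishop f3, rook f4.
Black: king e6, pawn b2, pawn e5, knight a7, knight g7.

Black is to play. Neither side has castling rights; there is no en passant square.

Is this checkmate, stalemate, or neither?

neither

Black to move; black king on e6.
In check: no.
Legal moves for Black: Ne8, Nh5, Nf5+, Nc8, Nc6, Nb5, Ke7, Kd7, Kd6, exf4, e4, b1=Q, b1=R, b1=B, b1=N.
Black has 15 legal moves and is not in check → neither.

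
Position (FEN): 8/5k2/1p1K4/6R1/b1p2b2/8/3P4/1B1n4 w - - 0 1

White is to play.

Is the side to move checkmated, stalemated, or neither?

White to move; white king on d6.
In check: yes, from the black bishop on f4.
Legal moves for White: Kd5, Re5.
White is in check but has 2 legal moves → neither.

neither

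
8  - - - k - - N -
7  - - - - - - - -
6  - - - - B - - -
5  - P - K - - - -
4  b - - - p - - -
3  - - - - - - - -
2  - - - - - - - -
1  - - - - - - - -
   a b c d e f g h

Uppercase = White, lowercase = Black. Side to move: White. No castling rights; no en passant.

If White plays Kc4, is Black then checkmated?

After Kc4: black king on d8; in check: no.
Black is not in check, so this cannot be checkmate.

no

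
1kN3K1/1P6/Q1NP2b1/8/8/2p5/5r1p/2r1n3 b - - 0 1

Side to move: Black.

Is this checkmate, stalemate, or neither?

checkmate

Black to move; black king on b8.
In check: yes, from the white knight on c6.
King squares — a7: attacked by Qa6; b7: attacked by Qa6; c7: attacked by Pd6; a8: attacked by Qa6; c8: attacked by Pb7.
Legal moves for Black: none.
In check with no legal moves → checkmate.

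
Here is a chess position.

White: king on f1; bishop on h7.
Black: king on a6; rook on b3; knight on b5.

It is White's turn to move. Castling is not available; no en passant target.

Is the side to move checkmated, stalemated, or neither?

neither

White to move; white king on f1.
In check: no.
Legal moves for White: Bg8, Bg6, Bf5, Be4, Bd3, Bc2, Bb1, Kg2, Kf2, Ke2, Kg1, Ke1.
White has 12 legal moves and is not in check → neither.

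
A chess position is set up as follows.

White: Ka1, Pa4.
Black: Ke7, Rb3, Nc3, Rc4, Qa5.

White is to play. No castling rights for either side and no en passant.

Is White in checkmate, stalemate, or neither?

White to move; white king on a1.
In check: no.
King squares — b1: attacked by Rb3; a2: attacked by Nc3; b2: attacked by Rb3.
Legal moves for White: none.
Not in check and no legal moves → stalemate.

stalemate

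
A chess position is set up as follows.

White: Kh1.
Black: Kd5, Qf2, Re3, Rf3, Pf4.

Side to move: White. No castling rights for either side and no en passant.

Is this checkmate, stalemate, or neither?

White to move; white king on h1.
In check: no.
King squares — g1: attacked by Qf2; g2: attacked by Qf2; h2: attacked by Qf2.
Legal moves for White: none.
Not in check and no legal moves → stalemate.

stalemate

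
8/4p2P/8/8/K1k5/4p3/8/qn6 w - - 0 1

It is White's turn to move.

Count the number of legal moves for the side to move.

White to move; king on a4.
In check: yes, from the black queen on a1.
Legal moves: none.
Count: 0.

0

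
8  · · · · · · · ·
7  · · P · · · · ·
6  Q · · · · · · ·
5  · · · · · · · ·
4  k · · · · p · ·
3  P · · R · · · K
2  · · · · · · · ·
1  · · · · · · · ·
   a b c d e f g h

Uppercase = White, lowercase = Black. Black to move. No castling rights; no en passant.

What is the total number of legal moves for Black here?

0

Black to move; king on a4.
In check: yes, from the white queen on a6.
Legal moves: none.
Count: 0.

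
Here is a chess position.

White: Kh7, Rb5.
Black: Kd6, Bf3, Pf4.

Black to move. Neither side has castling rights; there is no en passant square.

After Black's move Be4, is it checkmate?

After Be4: white king on h7; in check: yes, from the black bishop on e4.
White has 5 legal replies: Kh8, Kg8, Kg7, Kh6, Rf5.
In check but a legal move exists → not checkmate.

no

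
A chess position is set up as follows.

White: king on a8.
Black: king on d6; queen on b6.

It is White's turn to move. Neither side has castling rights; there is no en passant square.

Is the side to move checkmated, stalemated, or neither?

stalemate

White to move; white king on a8.
In check: no.
King squares — a7: attacked by Qb6; b7: attacked by Qb6; b8: attacked by Qb6.
Legal moves for White: none.
Not in check and no legal moves → stalemate.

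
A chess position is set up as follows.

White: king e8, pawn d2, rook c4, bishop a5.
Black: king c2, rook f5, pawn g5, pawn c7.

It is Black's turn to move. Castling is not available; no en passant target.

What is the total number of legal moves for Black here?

Black to move; king on c2.
In check: yes, from the white rook on c4.
Legal moves: Kd3, Kb3, Kb2, Kd1, Kb1.
Count: 5.

5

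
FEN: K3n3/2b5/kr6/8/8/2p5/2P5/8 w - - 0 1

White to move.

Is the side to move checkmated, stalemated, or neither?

White to move; white king on a8.
In check: no.
King squares — a7: attacked by Ka6; b7: attacked by Ka6; b8: attacked by Rb6.
Legal moves for White: none.
Not in check and no legal moves → stalemate.

stalemate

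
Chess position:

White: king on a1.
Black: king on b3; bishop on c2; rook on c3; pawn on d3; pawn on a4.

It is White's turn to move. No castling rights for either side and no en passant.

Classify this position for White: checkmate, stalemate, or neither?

White to move; white king on a1.
In check: no.
King squares — b1: attacked by Bc2; a2: attacked by Kb3; b2: attacked by Kb3.
Legal moves for White: none.
Not in check and no legal moves → stalemate.

stalemate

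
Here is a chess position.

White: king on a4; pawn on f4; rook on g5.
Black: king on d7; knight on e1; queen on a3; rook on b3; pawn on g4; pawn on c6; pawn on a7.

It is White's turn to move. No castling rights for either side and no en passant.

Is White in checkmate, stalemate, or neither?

checkmate

White to move; white king on a4.
In check: yes, from the black queen on a3.
King squares — a3: attacked by Rb3; b3: attacked by Qa3; b4: attacked by Qa3; a5: attacked by Qa3; b5: attacked by Rb3.
Legal moves for White: none.
In check with no legal moves → checkmate.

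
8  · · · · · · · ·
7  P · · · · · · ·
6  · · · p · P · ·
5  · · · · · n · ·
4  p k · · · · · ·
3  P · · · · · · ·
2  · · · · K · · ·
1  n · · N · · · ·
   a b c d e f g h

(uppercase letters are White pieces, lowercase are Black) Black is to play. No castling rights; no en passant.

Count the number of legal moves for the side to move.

6

Black to move; king on b4.
In check: yes, from the white pawn on a3.
Legal moves: Kc5, Kb5, Ka5, Kc4, Kb3, Kxa3.
Count: 6.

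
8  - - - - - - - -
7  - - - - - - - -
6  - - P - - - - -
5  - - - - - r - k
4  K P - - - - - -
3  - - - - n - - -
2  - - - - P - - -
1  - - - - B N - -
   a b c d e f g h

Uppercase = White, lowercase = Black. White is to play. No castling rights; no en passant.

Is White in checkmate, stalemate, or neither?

neither

White to move; white king on a4.
In check: no.
Legal moves for White: Kb3, Ka3, Ng3+, Nxe3, Nh2, Nd2, Bh4, Bg3, Bc3, Bf2, Bd2, c7, b5.
White has 13 legal moves and is not in check → neither.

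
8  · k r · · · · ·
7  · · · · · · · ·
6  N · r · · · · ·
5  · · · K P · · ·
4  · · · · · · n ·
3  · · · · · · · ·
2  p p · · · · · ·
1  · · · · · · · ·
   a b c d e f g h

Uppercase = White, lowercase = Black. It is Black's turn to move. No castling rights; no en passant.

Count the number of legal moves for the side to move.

4

Black to move; king on b8.
In check: yes, from the white knight on a6.
Legal moves: Ka8, Kb7, Ka7, Rxa6.
Count: 4.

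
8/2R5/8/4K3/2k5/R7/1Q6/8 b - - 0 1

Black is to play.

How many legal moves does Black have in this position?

Black to move; king on c4.
In check: yes, from the white rook on c7.
Legal moves: none.
Count: 0.

0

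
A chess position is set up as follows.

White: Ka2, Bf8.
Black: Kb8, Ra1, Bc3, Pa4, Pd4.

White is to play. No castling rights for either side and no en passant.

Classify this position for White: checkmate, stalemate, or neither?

checkmate

White to move; white king on a2.
In check: yes, from the black rook on a1.
King squares — a1: attacked by Bc3; b1: attacked by Ra1; b2: attacked by Bc3; a3: attacked by Ra1; b3: attacked by Pa4.
Legal moves for White: none.
In check with no legal moves → checkmate.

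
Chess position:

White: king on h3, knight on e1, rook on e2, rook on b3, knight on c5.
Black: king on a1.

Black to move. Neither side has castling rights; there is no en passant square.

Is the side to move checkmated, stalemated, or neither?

stalemate

Black to move; black king on a1.
In check: no.
King squares — b1: attacked by Rb3; a2: attacked by Re2; b2: attacked by Re2.
Legal moves for Black: none.
Not in check and no legal moves → stalemate.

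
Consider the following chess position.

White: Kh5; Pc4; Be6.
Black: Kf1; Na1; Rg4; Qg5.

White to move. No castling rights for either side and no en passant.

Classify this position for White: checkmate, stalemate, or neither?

White to move; white king on h5.
In check: yes, from the black queen on g5.
King squares — g4: attacked by Qg5; h4: attacked by Rg4; g5: attacked by Rg4; g6: attacked by Qg5; h6: attacked by Qg5.
Legal moves for White: none.
In check with no legal moves → checkmate.

checkmate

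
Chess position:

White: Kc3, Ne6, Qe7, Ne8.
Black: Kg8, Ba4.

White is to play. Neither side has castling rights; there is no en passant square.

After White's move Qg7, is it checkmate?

yes

After Qg7: black king on g8; in check: yes, from the white queen on g7.
King squares — f7: attacked by Qg7; g7: attacked by Ne6; h7: attacked by Qg7; f8: attacked by Ne6; h8: attacked by Qg7.
Black has no legal moves → checkmate.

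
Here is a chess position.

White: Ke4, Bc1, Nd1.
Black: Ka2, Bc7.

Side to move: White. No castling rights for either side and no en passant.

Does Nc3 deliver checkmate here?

After Nc3: black king on a2; in check: yes, from the white knight on c3.
Black has 2 legal replies: Kb3, Ka1.
In check but a legal move exists → not checkmate.

no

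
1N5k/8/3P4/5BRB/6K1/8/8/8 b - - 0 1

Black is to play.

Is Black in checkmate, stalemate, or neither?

Black to move; black king on h8.
In check: no.
King squares — g7: attacked by Rg5; h7: attacked by Bf5; g8: attacked by Rg5.
Legal moves for Black: none.
Not in check and no legal moves → stalemate.

stalemate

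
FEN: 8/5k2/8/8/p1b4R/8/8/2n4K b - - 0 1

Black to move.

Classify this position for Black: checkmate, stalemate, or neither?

neither

Black to move; black king on f7.
In check: no.
Legal moves for Black include: Kg8, Kf8, Ke8, Kg7, Ke7, Kg6, Kf6, Ke6, Be6, Ba6, Bd5+, Bb5, Bd3, Bb3, Be2, Ba2, Bf1, Nd3, ... (list truncated; more exist).
Black has legal moves and is not in check → neither.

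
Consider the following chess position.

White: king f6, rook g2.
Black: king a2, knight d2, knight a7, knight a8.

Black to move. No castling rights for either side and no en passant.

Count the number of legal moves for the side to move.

10

Black to move; king on a2.
In check: no.
Legal moves: Nc7, Nb6, Nc8, Nc6, Nb5, Kb3, Ka3, Kb2, Kb1, Ka1.
Count: 10.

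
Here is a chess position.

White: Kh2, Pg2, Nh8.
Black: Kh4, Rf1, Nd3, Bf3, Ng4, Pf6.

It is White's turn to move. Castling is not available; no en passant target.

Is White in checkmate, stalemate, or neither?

checkmate

White to move; white king on h2.
In check: yes, from the black knight on g4.
King squares — g1: attacked by Rf1; h1: attacked by Rf1; g2: own pawn; g3: attacked by Kh4; h3: attacked by Kh4.
Legal moves for White: none.
In check with no legal moves → checkmate.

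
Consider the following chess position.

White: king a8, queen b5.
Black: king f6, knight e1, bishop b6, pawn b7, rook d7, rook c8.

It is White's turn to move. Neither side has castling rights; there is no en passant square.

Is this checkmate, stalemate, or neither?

White to move; white king on a8.
In check: yes, from the black rook on c8.
King squares — a7: attacked by Bb6; b7: attacked by Rd7; b8: attacked by Rc8.
Legal moves for White: none.
In check with no legal moves → checkmate.

checkmate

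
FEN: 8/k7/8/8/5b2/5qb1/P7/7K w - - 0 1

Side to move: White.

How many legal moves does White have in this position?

1

White to move; king on h1.
In check: yes, from the black queen on f3.
Legal moves: Kg1.
Count: 1.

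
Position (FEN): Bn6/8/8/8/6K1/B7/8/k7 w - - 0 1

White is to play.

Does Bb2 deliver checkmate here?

After Bb2: black king on a1; in check: yes, from the white bishop on b2.
Black has 3 legal replies: Kxb2, Ka2, Kb1.
In check but a legal move exists → not checkmate.

no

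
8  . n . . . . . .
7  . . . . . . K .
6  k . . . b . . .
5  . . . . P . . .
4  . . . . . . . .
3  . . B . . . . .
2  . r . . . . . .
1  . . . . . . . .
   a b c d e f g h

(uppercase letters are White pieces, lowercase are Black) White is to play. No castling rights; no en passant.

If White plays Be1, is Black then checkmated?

After Be1: black king on a6; in check: no.
Black is not in check, so this cannot be checkmate.

no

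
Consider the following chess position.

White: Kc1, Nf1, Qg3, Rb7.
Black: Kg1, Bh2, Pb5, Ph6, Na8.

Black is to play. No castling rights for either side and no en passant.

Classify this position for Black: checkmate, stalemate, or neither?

Black to move; black king on g1.
In check: yes, from the white queen on g3.
Legal moves for Black: Kh1, Kxf1, Bxg3.
Black is in check but has 3 legal moves → neither.

neither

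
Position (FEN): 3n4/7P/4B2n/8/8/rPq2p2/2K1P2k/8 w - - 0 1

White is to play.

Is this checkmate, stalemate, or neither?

White to move; white king on c2.
In check: yes, from the black queen on c3.
Legal moves for White: Kxc3, Kd1, Kb1.
White is in check but has 3 legal moves → neither.

neither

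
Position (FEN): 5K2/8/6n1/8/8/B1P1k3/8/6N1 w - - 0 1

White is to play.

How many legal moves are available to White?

4

White to move; king on f8.
In check: yes, from the black knight on g6.
Legal moves: Kg8, Ke8, Kg7, Kf7.
Count: 4.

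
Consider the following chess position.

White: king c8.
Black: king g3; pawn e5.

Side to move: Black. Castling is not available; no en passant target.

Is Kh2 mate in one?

After Kh2: white king on c8; in check: no.
White is not in check, so this cannot be checkmate.

no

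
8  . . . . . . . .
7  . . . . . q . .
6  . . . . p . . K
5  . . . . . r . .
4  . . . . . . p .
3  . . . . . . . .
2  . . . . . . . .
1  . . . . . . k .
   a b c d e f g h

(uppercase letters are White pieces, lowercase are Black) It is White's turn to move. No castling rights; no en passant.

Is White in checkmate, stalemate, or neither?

White to move; white king on h6.
In check: no.
King squares — g5: attacked by Rf5; h5: attacked by Rf5; g6: attacked by Qf7; g7: attacked by Qf7; h7: attacked by Qf7.
Legal moves for White: none.
Not in check and no legal moves → stalemate.

stalemate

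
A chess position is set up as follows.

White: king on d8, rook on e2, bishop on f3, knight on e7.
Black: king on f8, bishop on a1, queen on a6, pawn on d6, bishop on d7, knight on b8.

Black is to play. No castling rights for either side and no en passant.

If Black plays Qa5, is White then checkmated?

yes

After Qa5: white king on d8; in check: yes, from the black queen on a5.
King squares — c7: attacked by Qa5; d7: attacked by Nb8; e7: own knight; c8: attacked by Bd7; e8: attacked by Bd7.
White has no legal moves → checkmate.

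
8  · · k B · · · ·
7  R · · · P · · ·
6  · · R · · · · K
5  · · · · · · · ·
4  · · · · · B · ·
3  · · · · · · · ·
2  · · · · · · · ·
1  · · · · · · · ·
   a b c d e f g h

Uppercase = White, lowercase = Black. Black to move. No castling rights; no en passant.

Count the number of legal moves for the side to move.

Black to move; king on c8.
In check: yes, from the white rook on c6.
Legal moves: none.
Count: 0.

0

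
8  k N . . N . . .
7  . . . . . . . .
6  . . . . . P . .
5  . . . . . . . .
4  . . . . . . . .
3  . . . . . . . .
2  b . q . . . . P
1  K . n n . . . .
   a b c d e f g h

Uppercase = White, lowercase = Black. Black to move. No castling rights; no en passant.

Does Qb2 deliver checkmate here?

yes

After Qb2: white king on a1; in check: yes, from the black queen on b2.
King squares — b1: attacked by Ba2; a2: attacked by Nc1; b2: attacked by Nd1.
White has no legal moves → checkmate.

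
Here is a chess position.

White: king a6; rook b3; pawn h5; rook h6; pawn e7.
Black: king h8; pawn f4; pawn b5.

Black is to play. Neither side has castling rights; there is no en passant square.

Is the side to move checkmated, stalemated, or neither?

Black to move; black king on h8.
In check: yes, from the white rook on h6.
King squares — g7: available; h7: attacked by Rh6; g8: available.
Legal moves for Black: Kg8, Kg7.
Black is in check but has 2 legal moves → neither.

neither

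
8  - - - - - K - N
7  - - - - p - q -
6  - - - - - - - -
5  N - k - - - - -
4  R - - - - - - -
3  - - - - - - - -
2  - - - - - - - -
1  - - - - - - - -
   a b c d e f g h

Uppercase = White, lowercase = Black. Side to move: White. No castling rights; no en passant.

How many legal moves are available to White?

White to move; king on f8.
In check: yes, from the black queen on g7.
Legal moves: Ke8, Kxg7.
Count: 2.

2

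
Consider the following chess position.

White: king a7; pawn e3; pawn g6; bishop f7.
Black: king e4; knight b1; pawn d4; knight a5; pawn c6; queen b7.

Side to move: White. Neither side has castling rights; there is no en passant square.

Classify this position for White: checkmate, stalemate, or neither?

White to move; white king on a7.
In check: yes, from the black queen on b7.
King squares — a6: attacked by Qb7; b6: attacked by Qb7; b7: attacked by Na5; a8: attacked by Qb7; b8: attacked by Qb7.
Legal moves for White: none.
In check with no legal moves → checkmate.

checkmate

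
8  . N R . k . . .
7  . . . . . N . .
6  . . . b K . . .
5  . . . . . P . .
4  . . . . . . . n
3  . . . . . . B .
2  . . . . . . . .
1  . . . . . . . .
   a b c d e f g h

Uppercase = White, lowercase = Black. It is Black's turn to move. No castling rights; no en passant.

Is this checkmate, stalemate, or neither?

checkmate

Black to move; black king on e8.
In check: yes, from the white rook on c8.
King squares — d7: attacked by Ke6; e7: attacked by Ke6; f7: attacked by Ke6; d8: attacked by Nf7; f8: attacked by Rc8.
Legal moves for Black: none.
In check with no legal moves → checkmate.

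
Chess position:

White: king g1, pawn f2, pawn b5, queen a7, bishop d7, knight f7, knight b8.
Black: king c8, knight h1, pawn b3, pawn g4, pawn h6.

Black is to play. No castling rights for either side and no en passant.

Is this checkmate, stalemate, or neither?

Black to move; black king on c8.
In check: yes, from the white bishop on d7.
King squares — b7: attacked by Qa7; c7: attacked by Qa7; d7: attacked by Qa7; b8: attacked by Qa7; d8: attacked by Nf7.
Legal moves for Black: none.
In check with no legal moves → checkmate.

checkmate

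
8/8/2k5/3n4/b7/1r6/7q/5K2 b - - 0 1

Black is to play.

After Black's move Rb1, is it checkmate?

After Rb1: white king on f1; in check: yes, from the black rook on b1.
King squares — e1: attacked by Rb1; g1: attacked by Rb1; e2: attacked by Qh2; f2: attacked by Qh2; g2: attacked by Qh2.
White has no legal moves → checkmate.

yes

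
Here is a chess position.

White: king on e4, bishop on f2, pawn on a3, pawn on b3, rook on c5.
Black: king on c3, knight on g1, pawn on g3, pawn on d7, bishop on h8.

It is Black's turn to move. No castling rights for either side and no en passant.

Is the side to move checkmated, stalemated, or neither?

Black to move; black king on c3.
In check: yes, from the white rook on c5.
Legal moves for Black: Kxb3, Kd2, Kb2.
Black is in check but has 3 legal moves → neither.

neither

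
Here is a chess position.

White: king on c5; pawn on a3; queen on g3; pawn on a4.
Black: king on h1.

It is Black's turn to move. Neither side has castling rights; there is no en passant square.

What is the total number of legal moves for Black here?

Black to move; king on h1.
In check: no.
Legal moves: none.
Count: 0.

0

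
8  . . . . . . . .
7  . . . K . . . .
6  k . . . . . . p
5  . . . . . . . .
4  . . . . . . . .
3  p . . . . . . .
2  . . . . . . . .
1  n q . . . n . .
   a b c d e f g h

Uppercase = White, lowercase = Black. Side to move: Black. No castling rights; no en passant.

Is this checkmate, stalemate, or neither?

neither

Black to move; black king on a6.
In check: no.
Legal moves for Black include: Kb7, Ka7, Kb6, Kb5, Ka5, Ng3, Ne3, Nh2, Nd2, Qb8, Qh7+, Qb7+, Qg6, Qb6, Qf5+, Qb5+, Qe4, Qb4, ... (list truncated; more exist).
Black has legal moves and is not in check → neither.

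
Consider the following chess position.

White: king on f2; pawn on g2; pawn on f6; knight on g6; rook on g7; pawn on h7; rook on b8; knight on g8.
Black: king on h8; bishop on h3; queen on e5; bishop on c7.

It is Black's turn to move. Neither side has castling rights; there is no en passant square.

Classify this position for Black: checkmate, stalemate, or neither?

checkmate

Black to move; black king on h8.
In check: yes, from the white knight on g6.
King squares — g7: attacked by Pf6; h7: attacked by Rg7; g8: attacked by Rg7.
Legal moves for Black: none.
In check with no legal moves → checkmate.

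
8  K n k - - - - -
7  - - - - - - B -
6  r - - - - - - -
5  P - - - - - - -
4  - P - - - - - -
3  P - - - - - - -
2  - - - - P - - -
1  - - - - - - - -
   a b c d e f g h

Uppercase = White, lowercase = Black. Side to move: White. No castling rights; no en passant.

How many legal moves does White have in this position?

0

White to move; king on a8.
In check: yes, from the black rook on a6.
Legal moves: none.
Count: 0.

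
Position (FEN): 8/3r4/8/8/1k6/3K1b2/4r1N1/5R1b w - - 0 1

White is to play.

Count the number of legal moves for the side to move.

0

White to move; king on d3.
In check: yes, from the black rook on d7.
Legal moves: none.
Count: 0.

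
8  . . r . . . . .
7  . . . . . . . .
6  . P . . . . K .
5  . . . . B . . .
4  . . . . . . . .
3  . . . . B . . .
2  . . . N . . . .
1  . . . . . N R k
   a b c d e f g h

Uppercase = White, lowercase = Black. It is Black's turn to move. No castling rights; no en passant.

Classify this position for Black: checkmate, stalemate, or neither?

checkmate

Black to move; black king on h1.
In check: yes, from the white rook on g1.
King squares — g1: attacked by Be3; g2: attacked by Rg1; h2: attacked by Nf1.
Legal moves for Black: none.
In check with no legal moves → checkmate.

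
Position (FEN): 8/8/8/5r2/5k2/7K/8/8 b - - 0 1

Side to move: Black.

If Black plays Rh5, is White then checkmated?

no

After Rh5: white king on h3; in check: yes, from the black rook on h5.
White has 1 legal reply: Kg2.
In check but a legal move exists → not checkmate.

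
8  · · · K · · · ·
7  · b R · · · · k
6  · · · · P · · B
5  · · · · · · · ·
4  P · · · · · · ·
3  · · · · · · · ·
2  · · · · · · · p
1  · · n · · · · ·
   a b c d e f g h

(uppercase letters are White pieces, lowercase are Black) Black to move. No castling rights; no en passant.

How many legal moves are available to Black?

4

Black to move; king on h7.
In check: yes, from the white rook on c7.
Legal moves: Kh8, Kg8, Kxh6, Kg6.
Count: 4.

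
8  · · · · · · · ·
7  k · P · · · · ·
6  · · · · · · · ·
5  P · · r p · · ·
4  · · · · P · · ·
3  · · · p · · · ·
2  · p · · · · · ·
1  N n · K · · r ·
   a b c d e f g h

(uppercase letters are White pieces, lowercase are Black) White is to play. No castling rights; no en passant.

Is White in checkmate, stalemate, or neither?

White to move; white king on d1.
In check: yes, from the black rook on g1.
King squares — c1: attacked by Rg1; e1: attacked by Rg1; c2: attacked by Pd3; d2: attacked by Nb1; e2: attacked by Pd3.
Legal moves for White: none.
In check with no legal moves → checkmate.

checkmate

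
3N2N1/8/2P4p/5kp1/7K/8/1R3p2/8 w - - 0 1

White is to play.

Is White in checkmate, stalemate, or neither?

White to move; white king on h4.
In check: yes, from the black pawn on g5.
King squares — g3: available; h3: available; g4: attacked by Kf5; g5: attacked by Kf5; h5: available.
Legal moves for White: Kh5, Kh3, Kg3.
White is in check but has 3 legal moves → neither.

neither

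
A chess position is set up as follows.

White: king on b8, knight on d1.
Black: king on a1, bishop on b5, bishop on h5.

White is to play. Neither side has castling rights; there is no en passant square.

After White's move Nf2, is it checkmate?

no

After Nf2: black king on a1; in check: no.
Black is not in check, so this cannot be checkmate.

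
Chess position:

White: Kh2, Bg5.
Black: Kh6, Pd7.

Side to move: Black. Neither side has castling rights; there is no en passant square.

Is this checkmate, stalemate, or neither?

Black to move; black king on h6.
In check: yes, from the white bishop on g5.
Legal moves for Black: Kh7, Kg7, Kg6, Kh5, Kxg5.
Black is in check but has 5 legal moves → neither.

neither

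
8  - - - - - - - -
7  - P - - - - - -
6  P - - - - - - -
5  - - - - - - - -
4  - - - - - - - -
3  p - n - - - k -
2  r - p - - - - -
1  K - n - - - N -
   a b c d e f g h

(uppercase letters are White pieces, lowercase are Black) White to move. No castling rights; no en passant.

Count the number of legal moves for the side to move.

White to move; king on a1.
In check: yes, from the black rook on a2.
Legal moves: none.
Count: 0.

0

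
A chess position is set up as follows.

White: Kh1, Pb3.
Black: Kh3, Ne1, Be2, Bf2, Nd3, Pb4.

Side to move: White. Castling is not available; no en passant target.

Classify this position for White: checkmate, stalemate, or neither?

stalemate

White to move; white king on h1.
In check: no.
King squares — g1: attacked by Bf2; g2: attacked by Ne1; h2: attacked by Kh3.
Legal moves for White: none.
Not in check and no legal moves → stalemate.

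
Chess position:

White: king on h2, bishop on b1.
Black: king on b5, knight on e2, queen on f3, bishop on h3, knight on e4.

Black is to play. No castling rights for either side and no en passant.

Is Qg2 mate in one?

After Qg2: white king on h2; in check: yes, from the black queen on g2.
King squares — g1: attacked by Ne2; h1: attacked by Qg2; g2: attacked by Bh3; g3: attacked by Ne2; h3: attacked by Qg2.
White has no legal moves → checkmate.

yes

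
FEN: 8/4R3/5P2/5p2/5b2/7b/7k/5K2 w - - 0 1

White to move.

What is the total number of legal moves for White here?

White to move; king on f1.
In check: yes, from the black bishop on h3.
Legal moves: Kf2, Ke2, Ke1.
Count: 3.

3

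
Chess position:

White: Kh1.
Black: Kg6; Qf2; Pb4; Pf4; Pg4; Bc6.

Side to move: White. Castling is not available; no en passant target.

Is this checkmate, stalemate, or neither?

White to move; white king on h1.
In check: yes, from the black bishop on c6.
King squares — g1: attacked by Qf2; g2: attacked by Qf2; h2: attacked by Qf2.
Legal moves for White: none.
In check with no legal moves → checkmate.

checkmate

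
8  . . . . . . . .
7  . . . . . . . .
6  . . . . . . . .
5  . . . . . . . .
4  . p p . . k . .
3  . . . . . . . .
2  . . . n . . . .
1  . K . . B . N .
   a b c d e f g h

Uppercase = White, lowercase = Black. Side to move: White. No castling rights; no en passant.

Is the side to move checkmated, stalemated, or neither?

neither

White to move; white king on b1.
In check: yes, from the black knight on d2.
King squares — a1: available; c1: available; a2: available; b2: available; c2: available.
Legal moves for White: Kc2, Kb2, Ka2, Kc1, Ka1, Bxd2+.
White is in check but has 6 legal moves → neither.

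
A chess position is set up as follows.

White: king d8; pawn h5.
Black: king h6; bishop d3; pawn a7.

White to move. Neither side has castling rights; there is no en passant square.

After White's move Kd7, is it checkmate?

no

After Kd7: black king on h6; in check: no.
Black is not in check, so this cannot be checkmate.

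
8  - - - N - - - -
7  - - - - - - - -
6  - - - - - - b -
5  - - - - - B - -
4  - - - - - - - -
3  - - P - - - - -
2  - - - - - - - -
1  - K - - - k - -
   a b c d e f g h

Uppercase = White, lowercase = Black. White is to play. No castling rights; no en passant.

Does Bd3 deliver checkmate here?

After Bd3: black king on f1; in check: yes, from the white bishop on d3.
Black has 5 legal replies: Kg2, Kf2, Kg1, Ke1, Bxd3+.
In check but a legal move exists → not checkmate.

no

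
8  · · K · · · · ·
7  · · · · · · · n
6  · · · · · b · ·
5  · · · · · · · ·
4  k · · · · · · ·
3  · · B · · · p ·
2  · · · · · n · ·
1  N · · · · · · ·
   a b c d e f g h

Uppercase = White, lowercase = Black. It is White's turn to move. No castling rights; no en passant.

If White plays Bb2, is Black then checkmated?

no

After Bb2: black king on a4; in check: no.
Black is not in check, so this cannot be checkmate.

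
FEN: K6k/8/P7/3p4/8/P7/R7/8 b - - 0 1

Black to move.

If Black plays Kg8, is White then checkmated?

After Kg8: white king on a8; in check: no.
White is not in check, so this cannot be checkmate.

no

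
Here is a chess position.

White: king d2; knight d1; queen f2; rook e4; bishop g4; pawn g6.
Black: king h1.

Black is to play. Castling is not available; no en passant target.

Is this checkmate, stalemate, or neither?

stalemate

Black to move; black king on h1.
In check: no.
King squares — g1: attacked by Qf2; g2: attacked by Qf2; h2: attacked by Qf2.
Legal moves for Black: none.
Not in check and no legal moves → stalemate.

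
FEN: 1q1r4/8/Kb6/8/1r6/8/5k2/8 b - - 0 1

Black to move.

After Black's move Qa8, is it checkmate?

After Qa8: white king on a6; in check: yes, from the black queen on a8.
King squares — a5: attacked by Bb6; b5: attacked by Rb4; b6: attacked by Rb4; a7: attacked by Bb6; b7: attacked by Qa8.
White has no legal moves → checkmate.

yes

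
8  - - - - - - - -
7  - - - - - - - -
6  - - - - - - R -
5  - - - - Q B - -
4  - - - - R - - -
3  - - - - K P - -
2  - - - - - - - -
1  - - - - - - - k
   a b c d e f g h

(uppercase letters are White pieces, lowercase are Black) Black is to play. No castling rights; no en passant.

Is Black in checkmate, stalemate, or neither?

Black to move; black king on h1.
In check: no.
King squares — g1: attacked by Rg6; g2: attacked by Rg6; h2: attacked by Qe5.
Legal moves for Black: none.
Not in check and no legal moves → stalemate.

stalemate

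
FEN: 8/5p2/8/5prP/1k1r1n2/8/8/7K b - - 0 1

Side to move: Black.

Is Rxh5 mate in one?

no

After Rxh5: white king on h1; in check: yes, from the black rook on h5.
White has 1 legal reply: Kg1.
In check but a legal move exists → not checkmate.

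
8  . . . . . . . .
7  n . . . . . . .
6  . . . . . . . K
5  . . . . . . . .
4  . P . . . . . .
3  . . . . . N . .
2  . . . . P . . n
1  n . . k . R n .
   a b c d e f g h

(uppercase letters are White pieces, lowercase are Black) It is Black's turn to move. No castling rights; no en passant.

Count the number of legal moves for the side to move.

Black to move; king on d1.
In check: yes, from the white rook on f1.
Legal moves: Kxe2, Kc2, Nxf1.
Count: 3.

3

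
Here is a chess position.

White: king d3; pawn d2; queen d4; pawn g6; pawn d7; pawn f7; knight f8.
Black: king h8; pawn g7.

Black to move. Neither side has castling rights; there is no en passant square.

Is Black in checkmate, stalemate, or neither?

Black to move; black king on h8.
In check: no.
King squares — g7: own pawn; h7: attacked by Pg6; g8: attacked by Pf7.
Legal moves for Black: none.
Not in check and no legal moves → stalemate.

stalemate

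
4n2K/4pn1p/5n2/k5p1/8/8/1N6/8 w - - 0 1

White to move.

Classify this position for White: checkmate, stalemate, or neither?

checkmate

White to move; white king on h8.
In check: yes, from the black knight on f7.
King squares — g7: attacked by Ne8; h7: attacked by Nf6; g8: attacked by Nf6.
Legal moves for White: none.
In check with no legal moves → checkmate.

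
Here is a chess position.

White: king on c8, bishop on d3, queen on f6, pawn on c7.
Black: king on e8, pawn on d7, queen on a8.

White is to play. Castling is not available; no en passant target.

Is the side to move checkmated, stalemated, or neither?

White to move; white king on c8.
In check: yes, from the black queen on a8.
King squares — b7: attacked by Qa8; c7: own pawn; d7: attacked by Ke8; b8: attacked by Qa8; d8: attacked by Qa8.
Legal moves for White: none.
In check with no legal moves → checkmate.

checkmate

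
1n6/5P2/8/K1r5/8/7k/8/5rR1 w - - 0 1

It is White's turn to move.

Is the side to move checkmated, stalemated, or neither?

White to move; white king on a5.
In check: yes, from the black rook on c5.
Legal moves for White: Kb6, Kb4, Ka4.
White is in check but has 3 legal moves → neither.

neither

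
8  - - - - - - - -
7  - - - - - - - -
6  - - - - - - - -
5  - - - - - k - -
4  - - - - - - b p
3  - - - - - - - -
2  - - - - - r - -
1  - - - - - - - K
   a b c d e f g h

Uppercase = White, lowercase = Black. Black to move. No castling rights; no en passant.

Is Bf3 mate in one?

After Bf3: white king on h1; in check: yes, from the black bishop on f3.
White has 1 legal reply: Kg1.
In check but a legal move exists → not checkmate.

no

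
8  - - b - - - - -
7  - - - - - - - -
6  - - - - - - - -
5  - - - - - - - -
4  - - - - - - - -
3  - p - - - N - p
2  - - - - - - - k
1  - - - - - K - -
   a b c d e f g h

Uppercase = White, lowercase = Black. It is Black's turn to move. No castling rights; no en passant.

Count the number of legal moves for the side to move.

2

Black to move; king on h2.
In check: yes, from the white knight on f3.
Legal moves: Kg3, Kh1.
Count: 2.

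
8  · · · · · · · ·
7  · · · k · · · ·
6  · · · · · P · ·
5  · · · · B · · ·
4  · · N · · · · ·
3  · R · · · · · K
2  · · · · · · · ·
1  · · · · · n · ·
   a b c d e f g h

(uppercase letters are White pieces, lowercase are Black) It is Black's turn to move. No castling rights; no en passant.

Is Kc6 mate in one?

no

After Kc6: white king on h3; in check: no.
White is not in check, so this cannot be checkmate.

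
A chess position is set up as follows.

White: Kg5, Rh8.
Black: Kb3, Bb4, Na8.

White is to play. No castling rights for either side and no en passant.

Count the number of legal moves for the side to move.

22

White to move; king on g5.
In check: no.
Legal moves: Rg8, Rf8, Re8, Rd8, Rc8, Rb8, Rxa8, Rh7, Rh6, Rh5, Rh4, Rh3+, Rh2, Rh1, Kh6, Kg6, Kf6, Kh5, Kf5, Kh4, Kg4, Kf4.
Count: 22.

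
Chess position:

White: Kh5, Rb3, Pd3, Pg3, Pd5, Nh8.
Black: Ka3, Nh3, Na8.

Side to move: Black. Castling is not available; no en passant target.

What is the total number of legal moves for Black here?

Black to move; king on a3.
In check: yes, from the white rook on b3.
Legal moves: Ka4, Kxb3, Ka2.
Count: 3.

3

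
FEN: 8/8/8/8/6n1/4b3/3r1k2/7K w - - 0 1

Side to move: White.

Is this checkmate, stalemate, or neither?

stalemate

White to move; white king on h1.
In check: no.
King squares — g1: attacked by Kf2; g2: attacked by Kf2; h2: attacked by Ng4.
Legal moves for White: none.
Not in check and no legal moves → stalemate.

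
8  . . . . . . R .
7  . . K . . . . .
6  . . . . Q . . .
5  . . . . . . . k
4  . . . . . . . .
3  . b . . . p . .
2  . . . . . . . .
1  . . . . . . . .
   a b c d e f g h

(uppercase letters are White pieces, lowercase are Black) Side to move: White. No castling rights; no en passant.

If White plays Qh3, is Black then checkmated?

yes

After Qh3: black king on h5; in check: yes, from the white queen on h3.
King squares — g4: attacked by Qh3; h4: attacked by Qh3; g5: attacked by Rg8; g6: attacked by Rg8; h6: attacked by Qh3.
Black has no legal moves → checkmate.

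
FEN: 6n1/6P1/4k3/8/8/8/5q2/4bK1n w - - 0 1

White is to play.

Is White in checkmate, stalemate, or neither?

checkmate

White to move; white king on f1.
In check: yes, from the black queen on f2.
King squares — e1: attacked by Qf2; g1: attacked by Qf2; e2: attacked by Qf2; f2: attacked by Be1; g2: attacked by Qf2.
Legal moves for White: none.
In check with no legal moves → checkmate.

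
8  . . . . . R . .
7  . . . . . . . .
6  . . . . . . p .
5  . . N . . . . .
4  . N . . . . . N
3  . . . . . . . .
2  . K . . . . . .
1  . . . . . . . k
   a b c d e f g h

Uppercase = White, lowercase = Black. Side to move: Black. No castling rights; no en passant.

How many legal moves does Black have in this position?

Black to move; king on h1.
In check: no.
Legal moves: Kh2, Kg1, g5.
Count: 3.

3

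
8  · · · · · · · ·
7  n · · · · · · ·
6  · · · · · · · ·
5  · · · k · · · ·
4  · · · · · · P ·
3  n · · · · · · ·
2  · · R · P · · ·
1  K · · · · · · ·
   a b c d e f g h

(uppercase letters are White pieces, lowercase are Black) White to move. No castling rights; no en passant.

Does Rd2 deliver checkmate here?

no

After Rd2: black king on d5; in check: yes, from the white rook on d2.
Black has 6 legal replies: Ke6, Kc6, Ke5, Kc5, Ke4, Kc4.
In check but a legal move exists → not checkmate.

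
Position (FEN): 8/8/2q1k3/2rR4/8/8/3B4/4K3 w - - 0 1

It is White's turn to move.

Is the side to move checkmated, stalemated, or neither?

neither

White to move; white king on e1.
In check: no.
Legal moves for White include: Rd8, Rd7, Rd6+, Rh5, Rg5, Rf5, Re5+, Rxc5, Rd4, Rd3, Bh6, Bg5, Ba5, Bf4, Bb4, Be3, Bc3, Bc1, ... (list truncated; more exist).
White has legal moves and is not in check → neither.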